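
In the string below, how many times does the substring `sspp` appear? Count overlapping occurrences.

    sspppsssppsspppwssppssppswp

5

Sliding a length-4 window over the 27 characters (24 positions):
  position 1–4: sspp
  position 7–10: sspp
  position 11–14: sspp
  position 17–20: sspp
  position 21–24: sspp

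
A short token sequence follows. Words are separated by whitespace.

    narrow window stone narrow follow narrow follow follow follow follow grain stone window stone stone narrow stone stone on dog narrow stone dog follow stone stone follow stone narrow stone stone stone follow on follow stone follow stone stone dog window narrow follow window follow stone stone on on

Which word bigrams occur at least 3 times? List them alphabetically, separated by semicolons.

Bigram counts meeting the condition (at least 3 times):
  follow follow: 3
  follow stone: 5
  narrow follow: 3
  narrow stone: 3
  stone follow: 3
  stone narrow: 3
  stone stone: 7

follow follow; follow stone; narrow follow; narrow stone; stone follow; stone narrow; stone stone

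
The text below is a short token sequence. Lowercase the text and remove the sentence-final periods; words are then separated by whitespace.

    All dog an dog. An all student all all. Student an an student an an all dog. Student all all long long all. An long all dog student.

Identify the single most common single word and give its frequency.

"all", 9 times

Unigram frequencies (highest first):
  all: 9
  an: 7
  student: 5
  dog: 4
  long: 3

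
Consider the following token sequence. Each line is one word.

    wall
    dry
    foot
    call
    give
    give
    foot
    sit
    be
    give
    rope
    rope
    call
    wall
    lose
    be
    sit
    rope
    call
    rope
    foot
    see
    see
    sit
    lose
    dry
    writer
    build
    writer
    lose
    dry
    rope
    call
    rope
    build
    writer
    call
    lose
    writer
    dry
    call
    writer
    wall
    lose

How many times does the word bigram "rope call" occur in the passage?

3

Scanning the 43 overlapping bigram windows for "rope call":
  position 12–13: rope call
  position 18–19: rope call
  position 32–33: rope call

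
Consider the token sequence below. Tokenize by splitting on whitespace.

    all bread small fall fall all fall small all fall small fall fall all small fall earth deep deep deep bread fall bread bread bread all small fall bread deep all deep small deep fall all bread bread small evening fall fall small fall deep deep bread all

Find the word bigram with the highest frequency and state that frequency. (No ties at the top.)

"small fall", 5 times

Bigram frequencies (highest first):
  small fall: 5
  fall fall: 3
  fall all: 3
  fall small: 3
  deep deep: 3
  bread bread: 3
  … (20 more, each ≤ 2)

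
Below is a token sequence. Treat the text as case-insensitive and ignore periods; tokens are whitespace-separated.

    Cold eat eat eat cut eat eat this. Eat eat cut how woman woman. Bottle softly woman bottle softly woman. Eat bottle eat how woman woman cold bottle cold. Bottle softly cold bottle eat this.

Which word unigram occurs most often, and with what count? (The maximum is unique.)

"eat", 10 times

Unigram frequencies (highest first):
  eat: 10
  woman: 6
  bottle: 6
  cold: 4
  softly: 3
  cut: 2
  … (2 more, each ≤ 2)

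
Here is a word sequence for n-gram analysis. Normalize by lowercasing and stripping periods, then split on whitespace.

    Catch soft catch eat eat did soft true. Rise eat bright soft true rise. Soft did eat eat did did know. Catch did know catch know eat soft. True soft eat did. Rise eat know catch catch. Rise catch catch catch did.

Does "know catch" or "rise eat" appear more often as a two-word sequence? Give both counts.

"know catch": 3 occurrences
"rise eat": 2 occurrences

"know catch" (3 vs 2)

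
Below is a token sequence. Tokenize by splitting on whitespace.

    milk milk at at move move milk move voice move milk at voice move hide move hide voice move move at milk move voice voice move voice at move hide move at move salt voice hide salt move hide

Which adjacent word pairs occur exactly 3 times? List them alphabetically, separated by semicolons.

at move; move voice

Bigram counts meeting the condition (exactly 3 times):
  at move: 3
  move voice: 3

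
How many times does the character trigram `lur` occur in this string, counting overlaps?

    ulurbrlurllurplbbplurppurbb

Sliding a length-3 window over the 27 characters (25 positions):
  position 2–4: lur
  position 7–9: lur
  position 11–13: lur
  position 19–21: lur

4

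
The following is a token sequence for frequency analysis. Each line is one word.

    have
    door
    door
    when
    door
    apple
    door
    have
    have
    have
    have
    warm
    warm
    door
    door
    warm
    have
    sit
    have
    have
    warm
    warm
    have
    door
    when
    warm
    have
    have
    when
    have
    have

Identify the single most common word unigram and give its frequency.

Unigram frequencies (highest first):
  have: 13
  door: 7
  warm: 6
  when: 3
  apple: 1
  sit: 1

"have", 13 times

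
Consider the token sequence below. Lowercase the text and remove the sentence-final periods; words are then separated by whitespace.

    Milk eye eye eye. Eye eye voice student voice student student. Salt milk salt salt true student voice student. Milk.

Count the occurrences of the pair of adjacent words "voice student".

Scanning the 19 overlapping bigram windows for "voice student":
  position 7–8: voice student
  position 9–10: voice student
  position 18–19: voice student

3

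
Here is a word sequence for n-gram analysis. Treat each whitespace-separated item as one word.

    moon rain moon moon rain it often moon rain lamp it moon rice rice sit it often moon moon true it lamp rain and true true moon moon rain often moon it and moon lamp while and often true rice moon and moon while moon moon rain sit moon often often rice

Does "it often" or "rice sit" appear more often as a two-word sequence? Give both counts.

"it often": 2 occurrences
"rice sit": 1 occurrence

"it often" (2 vs 1)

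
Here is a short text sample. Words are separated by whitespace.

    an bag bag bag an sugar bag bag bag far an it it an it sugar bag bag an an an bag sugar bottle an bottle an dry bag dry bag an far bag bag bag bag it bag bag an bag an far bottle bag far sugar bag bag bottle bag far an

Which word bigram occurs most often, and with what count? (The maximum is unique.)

Bigram frequencies (highest first):
  bag bag: 10
  bag an: 5
  an bag: 3
  sugar bag: 3
  bag far: 3
  far an: 2
  … (21 more, each ≤ 2)

"bag bag", 10 times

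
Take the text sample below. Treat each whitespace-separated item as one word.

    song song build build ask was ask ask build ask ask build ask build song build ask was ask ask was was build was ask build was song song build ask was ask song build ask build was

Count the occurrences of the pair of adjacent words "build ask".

Scanning the 37 overlapping bigram windows for "build ask":
  position 4–5: build ask
  position 9–10: build ask
  position 12–13: build ask
  position 16–17: build ask
  position 30–31: build ask
  position 35–36: build ask

6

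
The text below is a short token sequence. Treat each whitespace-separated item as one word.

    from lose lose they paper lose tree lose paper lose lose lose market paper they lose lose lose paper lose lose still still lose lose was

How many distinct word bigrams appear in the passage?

26 tokens → 25 bigram windows in total.
Repeated bigrams (each contributes count−1 duplicates):
  lose lose: 7
  paper lose: 3
  lose paper: 2
9 duplicate windows → 25 − 9 = 16 distinct.

16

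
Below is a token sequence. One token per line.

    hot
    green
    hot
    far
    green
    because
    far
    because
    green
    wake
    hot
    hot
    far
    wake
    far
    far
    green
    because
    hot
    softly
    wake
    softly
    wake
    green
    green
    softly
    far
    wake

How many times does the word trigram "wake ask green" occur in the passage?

Scanning the 26 overlapping trigram windows for "wake ask green":
  (none found)

0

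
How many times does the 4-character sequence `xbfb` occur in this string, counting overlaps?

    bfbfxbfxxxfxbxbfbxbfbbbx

2

Sliding a length-4 window over the 24 characters (21 positions):
  position 14–17: xbfb
  position 18–21: xbfb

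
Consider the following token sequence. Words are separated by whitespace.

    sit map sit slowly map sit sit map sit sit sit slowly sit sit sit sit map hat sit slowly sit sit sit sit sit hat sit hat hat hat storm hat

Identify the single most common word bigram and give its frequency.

"sit sit", 10 times

Bigram frequencies (highest first):
  sit sit: 10
  sit map: 3
  map sit: 3
  sit slowly: 3
  slowly sit: 2
  hat sit: 2
  … (6 more, each ≤ 2)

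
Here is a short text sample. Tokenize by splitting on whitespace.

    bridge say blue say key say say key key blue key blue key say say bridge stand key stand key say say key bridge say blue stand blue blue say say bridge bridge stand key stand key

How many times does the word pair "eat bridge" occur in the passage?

0

Scanning the 36 overlapping bigram windows for "eat bridge":
  (none found)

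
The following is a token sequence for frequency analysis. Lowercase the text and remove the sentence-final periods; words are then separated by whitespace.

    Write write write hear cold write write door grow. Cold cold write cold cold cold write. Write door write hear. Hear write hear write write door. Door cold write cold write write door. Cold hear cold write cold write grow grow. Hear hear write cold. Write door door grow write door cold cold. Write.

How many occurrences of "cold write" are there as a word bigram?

9

Scanning the 53 overlapping bigram windows for "cold write":
  position 5–6: cold write
  position 11–12: cold write
  position 15–16: cold write
  position 28–29: cold write
  position 30–31: cold write
  position 36–37: cold write
  position 38–39: cold write
  position 45–46: cold write
  position 53–54: cold write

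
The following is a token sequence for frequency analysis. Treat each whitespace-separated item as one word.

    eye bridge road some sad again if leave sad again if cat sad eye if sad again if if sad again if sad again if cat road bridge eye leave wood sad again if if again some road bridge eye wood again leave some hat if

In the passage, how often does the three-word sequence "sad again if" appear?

Scanning the 44 overlapping trigram windows for "sad again if":
  position 5–7: sad again if
  position 9–11: sad again if
  position 16–18: sad again if
  position 20–22: sad again if
  position 23–25: sad again if
  position 32–34: sad again if

6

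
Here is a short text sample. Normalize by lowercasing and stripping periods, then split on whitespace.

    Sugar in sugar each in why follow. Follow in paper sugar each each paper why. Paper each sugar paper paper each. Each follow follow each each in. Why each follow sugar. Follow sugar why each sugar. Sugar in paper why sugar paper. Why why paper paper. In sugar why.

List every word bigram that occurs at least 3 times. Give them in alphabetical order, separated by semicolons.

each each; paper why

Bigram counts meeting the condition (at least 3 times):
  each each: 3
  paper why: 3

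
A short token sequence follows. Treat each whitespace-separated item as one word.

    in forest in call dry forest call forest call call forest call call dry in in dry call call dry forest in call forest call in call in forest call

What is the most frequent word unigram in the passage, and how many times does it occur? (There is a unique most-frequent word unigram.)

"call", 12 times

Unigram frequencies (highest first):
  call: 12
  in: 7
  forest: 7
  dry: 4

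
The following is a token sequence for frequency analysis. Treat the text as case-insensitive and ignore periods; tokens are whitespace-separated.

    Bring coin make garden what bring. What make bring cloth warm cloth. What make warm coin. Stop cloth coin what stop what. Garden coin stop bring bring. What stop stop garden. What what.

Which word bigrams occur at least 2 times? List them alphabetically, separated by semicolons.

Bigram counts meeting the condition (at least 2 times):
  bring what: 2
  coin stop: 2
  garden what: 2
  what make: 2
  what stop: 2

bring what; coin stop; garden what; what make; what stop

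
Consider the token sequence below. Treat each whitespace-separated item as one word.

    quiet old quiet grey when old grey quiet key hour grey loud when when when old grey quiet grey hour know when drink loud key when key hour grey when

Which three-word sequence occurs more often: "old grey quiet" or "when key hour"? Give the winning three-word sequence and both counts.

"old grey quiet" (2 vs 1)

"old grey quiet": 2 occurrences
"when key hour": 1 occurrence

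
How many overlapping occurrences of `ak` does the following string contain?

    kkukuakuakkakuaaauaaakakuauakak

Sliding a length-2 window over the 31 characters (30 positions):
  position 6–7: ak
  position 9–10: ak
  position 12–13: ak
  position 21–22: ak
  position 23–24: ak
  position 28–29: ak
  position 30–31: ak

7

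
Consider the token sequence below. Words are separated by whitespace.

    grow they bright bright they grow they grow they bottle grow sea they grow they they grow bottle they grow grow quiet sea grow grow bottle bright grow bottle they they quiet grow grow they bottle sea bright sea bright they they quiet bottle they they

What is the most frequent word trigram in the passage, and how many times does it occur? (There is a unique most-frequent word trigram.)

Trigram frequencies (highest first):
  they grow they: 3
  grow they bottle: 2
  grow bottle they: 2
  bottle they they: 2
  they they quiet: 2
  grow they bright: 1
  … (32 more, each ≤ 1)

"they grow they", 3 times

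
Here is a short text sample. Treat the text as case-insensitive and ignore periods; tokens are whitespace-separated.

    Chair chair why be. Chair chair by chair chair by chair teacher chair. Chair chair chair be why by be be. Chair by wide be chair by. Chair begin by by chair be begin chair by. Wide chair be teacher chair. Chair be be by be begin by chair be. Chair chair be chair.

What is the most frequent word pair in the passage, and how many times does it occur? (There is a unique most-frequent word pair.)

"chair chair", 8 times

Bigram frequencies (highest first):
  chair chair: 8
  chair be: 6
  be chair: 5
  chair by: 5
  by chair: 5
  teacher chair: 2
  … (17 more, each ≤ 2)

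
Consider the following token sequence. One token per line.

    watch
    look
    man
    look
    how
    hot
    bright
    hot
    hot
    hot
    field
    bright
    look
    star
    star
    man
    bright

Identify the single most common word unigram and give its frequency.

"hot", 4 times

Unigram frequencies (highest first):
  hot: 4
  look: 3
  bright: 3
  man: 2
  star: 2
  watch: 1
  … (2 more, each ≤ 1)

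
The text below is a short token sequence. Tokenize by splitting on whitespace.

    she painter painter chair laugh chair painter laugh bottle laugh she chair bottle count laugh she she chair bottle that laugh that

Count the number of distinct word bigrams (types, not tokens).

22 tokens → 21 bigram windows in total.
Repeated bigrams (each contributes count−1 duplicates):
  chair bottle: 2
  laugh she: 2
  she chair: 2
3 duplicate windows → 21 − 3 = 18 distinct.

18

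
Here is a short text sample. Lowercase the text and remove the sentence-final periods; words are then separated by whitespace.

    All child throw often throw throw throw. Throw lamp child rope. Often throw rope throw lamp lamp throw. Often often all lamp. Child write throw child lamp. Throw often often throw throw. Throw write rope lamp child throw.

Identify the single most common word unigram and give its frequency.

"throw", 14 times

Unigram frequencies (highest first):
  throw: 14
  often: 6
  lamp: 6
  child: 5
  rope: 3
  all: 2
  … (1 more, each ≤ 2)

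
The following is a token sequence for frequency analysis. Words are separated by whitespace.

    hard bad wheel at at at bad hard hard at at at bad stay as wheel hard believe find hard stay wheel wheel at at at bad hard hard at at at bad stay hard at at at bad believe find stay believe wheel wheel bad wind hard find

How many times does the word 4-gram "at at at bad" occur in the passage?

Scanning the 46 overlapping 4-gram windows for "at at at bad":
  position 4–7: at at at bad
  position 10–13: at at at bad
  position 24–27: at at at bad
  position 30–33: at at at bad
  position 36–39: at at at bad

5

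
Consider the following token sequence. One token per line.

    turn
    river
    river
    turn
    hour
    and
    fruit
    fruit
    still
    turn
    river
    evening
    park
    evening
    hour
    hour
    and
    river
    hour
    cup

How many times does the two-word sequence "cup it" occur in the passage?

0

Scanning the 19 overlapping bigram windows for "cup it":
  (none found)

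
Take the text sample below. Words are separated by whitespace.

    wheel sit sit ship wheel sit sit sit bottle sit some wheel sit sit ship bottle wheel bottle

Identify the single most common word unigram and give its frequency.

"sit", 8 times

Unigram frequencies (highest first):
  sit: 8
  wheel: 4
  bottle: 3
  ship: 2
  some: 1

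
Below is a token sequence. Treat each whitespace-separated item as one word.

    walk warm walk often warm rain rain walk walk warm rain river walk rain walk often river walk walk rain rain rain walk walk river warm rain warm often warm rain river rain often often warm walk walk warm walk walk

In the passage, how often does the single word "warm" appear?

8

Scanning the 41 tokens for "warm":
  position 2: warm
  position 5: warm
  position 10: warm
  position 26: warm
  position 28: warm
  position 30: warm
  position 36: warm
  position 39: warm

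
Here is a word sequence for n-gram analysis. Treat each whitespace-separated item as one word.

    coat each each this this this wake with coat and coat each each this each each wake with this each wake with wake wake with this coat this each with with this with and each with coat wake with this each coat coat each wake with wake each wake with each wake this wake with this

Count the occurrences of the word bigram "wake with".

Scanning the 55 overlapping bigram windows for "wake with":
  position 7–8: wake with
  position 17–18: wake with
  position 21–22: wake with
  position 24–25: wake with
  position 38–39: wake with
  position 45–46: wake with
  position 49–50: wake with
  position 54–55: wake with

8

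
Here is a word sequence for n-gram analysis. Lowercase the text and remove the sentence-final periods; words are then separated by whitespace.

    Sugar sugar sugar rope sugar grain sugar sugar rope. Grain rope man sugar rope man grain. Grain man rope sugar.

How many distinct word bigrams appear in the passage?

13

20 tokens → 19 bigram windows in total.
Repeated bigrams (each contributes count−1 duplicates):
  sugar rope: 3
  sugar sugar: 3
  rope man: 2
  rope sugar: 2
6 duplicate windows → 19 − 6 = 13 distinct.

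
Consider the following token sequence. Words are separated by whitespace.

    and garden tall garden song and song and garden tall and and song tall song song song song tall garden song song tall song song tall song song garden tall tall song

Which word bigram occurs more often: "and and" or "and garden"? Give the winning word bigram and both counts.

"and and": 1 occurrence
"and garden": 2 occurrences

"and garden" (2 vs 1)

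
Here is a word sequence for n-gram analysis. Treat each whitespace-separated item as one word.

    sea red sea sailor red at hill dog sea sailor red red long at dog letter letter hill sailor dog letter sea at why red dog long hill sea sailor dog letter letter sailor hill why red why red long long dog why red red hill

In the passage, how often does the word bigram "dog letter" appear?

3

Scanning the 45 overlapping bigram windows for "dog letter":
  position 15–16: dog letter
  position 20–21: dog letter
  position 31–32: dog letter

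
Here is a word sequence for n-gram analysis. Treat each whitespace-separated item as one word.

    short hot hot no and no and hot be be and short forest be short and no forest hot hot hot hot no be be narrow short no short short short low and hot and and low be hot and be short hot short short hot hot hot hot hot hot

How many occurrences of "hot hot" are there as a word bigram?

Scanning the 50 overlapping bigram windows for "hot hot":
  position 2–3: hot hot
  position 19–20: hot hot
  position 20–21: hot hot
  position 21–22: hot hot
  position 46–47: hot hot
  position 47–48: hot hot
  position 48–49: hot hot
  position 49–50: hot hot
  position 50–51: hot hot

9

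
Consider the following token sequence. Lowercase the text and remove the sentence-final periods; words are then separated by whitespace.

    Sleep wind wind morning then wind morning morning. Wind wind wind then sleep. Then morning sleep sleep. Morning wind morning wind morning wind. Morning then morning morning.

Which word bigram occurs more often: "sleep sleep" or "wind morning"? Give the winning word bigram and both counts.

"sleep sleep": 1 occurrence
"wind morning": 5 occurrences

"wind morning" (5 vs 1)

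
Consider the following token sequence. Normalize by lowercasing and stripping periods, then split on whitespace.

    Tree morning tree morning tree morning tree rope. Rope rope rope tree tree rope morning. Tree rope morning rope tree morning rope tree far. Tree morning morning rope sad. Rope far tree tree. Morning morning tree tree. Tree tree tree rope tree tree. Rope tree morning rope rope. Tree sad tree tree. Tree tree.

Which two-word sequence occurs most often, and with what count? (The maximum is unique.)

"tree tree", 10 times

Bigram frequencies (highest first):
  tree tree: 10
  tree morning: 7
  rope tree: 6
  morning tree: 5
  tree rope: 5
  rope rope: 4
  … (10 more, each ≤ 4)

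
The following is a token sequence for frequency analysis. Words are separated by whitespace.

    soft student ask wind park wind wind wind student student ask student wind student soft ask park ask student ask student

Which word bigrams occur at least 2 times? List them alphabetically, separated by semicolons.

Bigram counts meeting the condition (at least 2 times):
  ask student: 3
  student ask: 3
  wind student: 2
  wind wind: 2

ask student; student ask; wind student; wind wind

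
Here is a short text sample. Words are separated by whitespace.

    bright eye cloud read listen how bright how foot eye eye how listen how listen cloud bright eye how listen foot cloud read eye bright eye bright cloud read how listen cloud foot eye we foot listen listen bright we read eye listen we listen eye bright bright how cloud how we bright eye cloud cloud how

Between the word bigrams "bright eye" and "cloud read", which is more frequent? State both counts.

"bright eye": 4 occurrences
"cloud read": 3 occurrences

"bright eye" (4 vs 3)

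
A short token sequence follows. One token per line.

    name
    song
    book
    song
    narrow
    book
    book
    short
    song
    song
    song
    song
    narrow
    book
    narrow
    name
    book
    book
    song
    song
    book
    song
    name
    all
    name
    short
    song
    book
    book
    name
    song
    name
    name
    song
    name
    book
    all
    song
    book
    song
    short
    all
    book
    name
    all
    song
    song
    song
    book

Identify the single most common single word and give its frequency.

"song", 17 times

Unigram frequencies (highest first):
  song: 17
  book: 13
  name: 9
  all: 4
  narrow: 3
  short: 3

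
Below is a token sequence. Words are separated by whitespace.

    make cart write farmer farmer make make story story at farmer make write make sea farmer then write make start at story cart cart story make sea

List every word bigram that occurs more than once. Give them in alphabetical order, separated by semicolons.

Bigram counts meeting the condition (more than once):
  farmer make: 2
  make sea: 2
  write make: 2

farmer make; make sea; write make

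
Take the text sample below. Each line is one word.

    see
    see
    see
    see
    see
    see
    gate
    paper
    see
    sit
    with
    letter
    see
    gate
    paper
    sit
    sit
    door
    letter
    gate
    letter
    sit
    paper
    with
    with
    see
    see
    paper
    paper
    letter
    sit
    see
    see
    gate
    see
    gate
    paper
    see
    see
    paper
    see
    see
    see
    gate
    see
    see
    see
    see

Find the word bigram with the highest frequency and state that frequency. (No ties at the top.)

"see see", 13 times

Bigram frequencies (highest first):
  see see: 13
  see gate: 5
  gate paper: 3
  paper see: 3
  letter sit: 2
  see paper: 2
  … (18 more, each ≤ 2)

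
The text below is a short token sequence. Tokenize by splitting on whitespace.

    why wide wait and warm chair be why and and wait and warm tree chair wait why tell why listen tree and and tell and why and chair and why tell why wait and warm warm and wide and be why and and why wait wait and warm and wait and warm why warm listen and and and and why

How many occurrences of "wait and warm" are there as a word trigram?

5

Scanning the 58 overlapping trigram windows for "wait and warm":
  position 3–5: wait and warm
  position 11–13: wait and warm
  position 33–35: wait and warm
  position 46–48: wait and warm
  position 50–52: wait and warm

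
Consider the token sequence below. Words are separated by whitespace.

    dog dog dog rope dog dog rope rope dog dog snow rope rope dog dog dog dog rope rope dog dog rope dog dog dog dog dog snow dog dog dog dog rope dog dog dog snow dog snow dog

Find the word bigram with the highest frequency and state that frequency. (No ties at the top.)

"dog dog", 17 times

Bigram frequencies (highest first):
  dog dog: 17
  rope dog: 6
  dog rope: 5
  dog snow: 4
  rope rope: 3
  snow dog: 3
  … (1 more, each ≤ 1)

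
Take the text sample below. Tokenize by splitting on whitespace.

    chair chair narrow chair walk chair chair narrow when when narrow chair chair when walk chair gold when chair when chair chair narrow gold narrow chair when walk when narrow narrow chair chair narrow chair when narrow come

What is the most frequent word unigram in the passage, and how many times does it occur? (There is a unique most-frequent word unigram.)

"chair", 15 times

Unigram frequencies (highest first):
  chair: 15
  narrow: 9
  when: 8
  walk: 3
  gold: 2
  come: 1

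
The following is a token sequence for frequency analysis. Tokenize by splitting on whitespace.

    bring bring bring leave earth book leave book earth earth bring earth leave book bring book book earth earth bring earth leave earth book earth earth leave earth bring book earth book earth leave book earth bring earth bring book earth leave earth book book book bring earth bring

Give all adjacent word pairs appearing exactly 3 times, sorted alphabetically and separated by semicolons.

Bigram counts meeting the condition (exactly 3 times):
  book book: 3
  bring book: 3
  earth earth: 3
  leave book: 3

book book; bring book; earth earth; leave book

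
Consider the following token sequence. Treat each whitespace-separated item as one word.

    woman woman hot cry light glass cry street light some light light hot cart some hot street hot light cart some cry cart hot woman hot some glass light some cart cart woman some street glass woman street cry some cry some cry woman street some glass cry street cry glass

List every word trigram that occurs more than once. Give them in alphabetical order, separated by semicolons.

Trigram counts meeting the condition (more than once):
  cry some cry: 2
  glass cry street: 2

cry some cry; glass cry street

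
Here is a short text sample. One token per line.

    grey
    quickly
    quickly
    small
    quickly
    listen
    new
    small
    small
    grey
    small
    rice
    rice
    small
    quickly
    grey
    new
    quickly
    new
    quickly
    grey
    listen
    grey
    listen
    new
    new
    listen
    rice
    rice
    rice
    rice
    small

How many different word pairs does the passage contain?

22

32 tokens → 31 bigram windows in total.
Repeated bigrams (each contributes count−1 duplicates):
  rice rice: 4
  grey listen: 2
  listen new: 2
  new quickly: 2
  quickly grey: 2
  rice small: 2
  small quickly: 2
9 duplicate windows → 31 − 9 = 22 distinct.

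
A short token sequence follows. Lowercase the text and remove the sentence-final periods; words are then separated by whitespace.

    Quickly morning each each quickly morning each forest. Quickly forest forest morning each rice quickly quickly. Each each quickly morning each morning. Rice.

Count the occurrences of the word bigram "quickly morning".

Scanning the 22 overlapping bigram windows for "quickly morning":
  position 1–2: quickly morning
  position 5–6: quickly morning
  position 19–20: quickly morning

3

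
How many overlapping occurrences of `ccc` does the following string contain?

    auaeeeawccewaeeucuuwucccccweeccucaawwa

Sliding a length-3 window over the 38 characters (36 positions):
  position 22–24: ccc
  position 23–25: ccc
  position 24–26: ccc

3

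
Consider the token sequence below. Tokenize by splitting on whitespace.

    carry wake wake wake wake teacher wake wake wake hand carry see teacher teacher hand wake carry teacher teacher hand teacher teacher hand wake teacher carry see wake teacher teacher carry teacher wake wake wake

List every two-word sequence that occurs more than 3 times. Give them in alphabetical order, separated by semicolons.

teacher teacher; wake wake

Bigram counts meeting the condition (more than 3 times):
  teacher teacher: 4
  wake wake: 7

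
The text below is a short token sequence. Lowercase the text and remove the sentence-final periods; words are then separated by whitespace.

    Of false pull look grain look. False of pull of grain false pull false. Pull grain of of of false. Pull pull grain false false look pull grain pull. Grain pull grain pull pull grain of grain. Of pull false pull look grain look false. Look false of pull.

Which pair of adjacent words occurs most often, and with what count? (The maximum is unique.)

"pull grain", 6 times

Bigram frequencies (highest first):
  pull grain: 6
  false pull: 5
  look false: 3
  of pull: 3
  grain of: 3
  grain pull: 3
  … (14 more, each ≤ 2)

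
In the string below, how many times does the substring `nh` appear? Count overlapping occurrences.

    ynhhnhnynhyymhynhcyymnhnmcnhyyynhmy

Sliding a length-2 window over the 35 characters (34 positions):
  position 2–3: nh
  position 5–6: nh
  position 9–10: nh
  position 16–17: nh
  position 22–23: nh
  position 27–28: nh
  position 32–33: nh

7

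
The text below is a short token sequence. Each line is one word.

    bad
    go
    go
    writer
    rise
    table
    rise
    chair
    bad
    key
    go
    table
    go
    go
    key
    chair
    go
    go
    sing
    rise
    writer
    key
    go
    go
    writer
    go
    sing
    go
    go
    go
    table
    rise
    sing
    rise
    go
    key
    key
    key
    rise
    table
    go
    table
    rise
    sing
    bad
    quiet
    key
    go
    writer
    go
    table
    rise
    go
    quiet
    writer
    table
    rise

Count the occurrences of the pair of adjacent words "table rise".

Scanning the 56 overlapping bigram windows for "table rise":
  position 6–7: table rise
  position 31–32: table rise
  position 42–43: table rise
  position 51–52: table rise
  position 56–57: table rise

5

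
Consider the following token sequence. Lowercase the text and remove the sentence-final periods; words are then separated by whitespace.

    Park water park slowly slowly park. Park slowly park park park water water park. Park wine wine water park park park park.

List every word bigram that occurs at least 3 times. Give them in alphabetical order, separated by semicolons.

park park; water park

Bigram counts meeting the condition (at least 3 times):
  park park: 7
  water park: 3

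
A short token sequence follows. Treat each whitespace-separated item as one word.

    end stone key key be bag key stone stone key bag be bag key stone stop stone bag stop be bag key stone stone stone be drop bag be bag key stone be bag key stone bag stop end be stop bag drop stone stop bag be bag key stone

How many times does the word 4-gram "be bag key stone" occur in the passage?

6

Scanning the 47 overlapping 4-gram windows for "be bag key stone":
  position 5–8: be bag key stone
  position 12–15: be bag key stone
  position 20–23: be bag key stone
  position 29–32: be bag key stone
  position 33–36: be bag key stone
  position 47–50: be bag key stone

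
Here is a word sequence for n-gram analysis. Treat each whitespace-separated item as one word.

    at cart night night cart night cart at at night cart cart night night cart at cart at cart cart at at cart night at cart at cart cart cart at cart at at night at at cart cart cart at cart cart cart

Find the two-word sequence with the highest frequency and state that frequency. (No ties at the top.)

"at cart", 9 times

Bigram frequencies (highest first):
  at cart: 9
  cart at: 8
  cart cart: 8
  cart night: 4
  night cart: 4
  at at: 4
  … (3 more, each ≤ 2)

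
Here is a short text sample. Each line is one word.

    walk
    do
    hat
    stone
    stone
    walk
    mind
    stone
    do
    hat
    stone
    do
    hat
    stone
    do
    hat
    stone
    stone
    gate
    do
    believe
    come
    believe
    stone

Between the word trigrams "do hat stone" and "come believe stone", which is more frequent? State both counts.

"do hat stone": 4 occurrences
"come believe stone": 1 occurrence

"do hat stone" (4 vs 1)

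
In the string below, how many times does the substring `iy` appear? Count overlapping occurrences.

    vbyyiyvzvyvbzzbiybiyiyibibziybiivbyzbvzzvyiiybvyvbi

6

Sliding a length-2 window over the 51 characters (50 positions):
  position 5–6: iy
  position 16–17: iy
  position 19–20: iy
  position 21–22: iy
  position 28–29: iy
  position 44–45: iy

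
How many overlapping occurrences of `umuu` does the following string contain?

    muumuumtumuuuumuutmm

3

Sliding a length-4 window over the 20 characters (17 positions):
  position 3–6: umuu
  position 9–12: umuu
  position 14–17: umuu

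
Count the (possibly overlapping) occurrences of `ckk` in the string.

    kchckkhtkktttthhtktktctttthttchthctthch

Sliding a length-3 window over the 39 characters (37 positions):
  position 4–6: ckk

1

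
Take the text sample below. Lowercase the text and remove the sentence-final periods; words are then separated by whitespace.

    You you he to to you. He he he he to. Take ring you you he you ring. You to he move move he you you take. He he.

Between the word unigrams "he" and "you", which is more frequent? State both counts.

"he": 10 occurrences
"you": 9 occurrences

"he" (10 vs 9)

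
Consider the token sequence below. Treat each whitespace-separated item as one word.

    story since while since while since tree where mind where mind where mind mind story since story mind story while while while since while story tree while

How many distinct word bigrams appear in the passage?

27 tokens → 26 bigram windows in total.
Repeated bigrams (each contributes count−1 duplicates):
  since while: 3
  where mind: 3
  while since: 3
  mind story: 2
  mind where: 2
  story since: 2
  while while: 2
10 duplicate windows → 26 − 10 = 16 distinct.

16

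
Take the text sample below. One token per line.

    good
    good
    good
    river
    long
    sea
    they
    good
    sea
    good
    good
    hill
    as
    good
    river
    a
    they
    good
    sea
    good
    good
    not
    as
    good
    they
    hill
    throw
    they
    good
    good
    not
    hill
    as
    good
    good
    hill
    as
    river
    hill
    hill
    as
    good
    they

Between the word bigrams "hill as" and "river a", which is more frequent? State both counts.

"hill as": 4 occurrences
"river a": 1 occurrence

"hill as" (4 vs 1)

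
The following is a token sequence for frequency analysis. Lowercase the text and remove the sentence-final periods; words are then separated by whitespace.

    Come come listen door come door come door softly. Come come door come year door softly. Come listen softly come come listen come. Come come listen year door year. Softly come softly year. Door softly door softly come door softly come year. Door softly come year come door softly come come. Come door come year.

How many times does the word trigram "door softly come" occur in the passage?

6

Scanning the 53 overlapping trigram windows for "door softly come":
  position 8–10: door softly come
  position 15–17: door softly come
  position 36–38: door softly come
  position 39–41: door softly come
  position 43–45: door softly come
  position 48–50: door softly come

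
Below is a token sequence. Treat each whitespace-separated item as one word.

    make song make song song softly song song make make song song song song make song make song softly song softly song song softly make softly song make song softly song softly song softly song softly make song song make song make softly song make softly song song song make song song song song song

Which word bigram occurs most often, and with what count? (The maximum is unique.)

Bigram frequencies (highest first):
  song song: 13
  make song: 9
  song make: 9
  softly song: 9
  song softly: 8
  make softly: 3
  … (2 more, each ≤ 2)

"song song", 13 times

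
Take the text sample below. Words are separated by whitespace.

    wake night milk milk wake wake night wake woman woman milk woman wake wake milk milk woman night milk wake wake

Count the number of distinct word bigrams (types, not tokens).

13

21 tokens → 20 bigram windows in total.
Repeated bigrams (each contributes count−1 duplicates):
  wake wake: 3
  milk milk: 2
  milk wake: 2
  milk woman: 2
  night milk: 2
  wake night: 2
7 duplicate windows → 20 − 7 = 13 distinct.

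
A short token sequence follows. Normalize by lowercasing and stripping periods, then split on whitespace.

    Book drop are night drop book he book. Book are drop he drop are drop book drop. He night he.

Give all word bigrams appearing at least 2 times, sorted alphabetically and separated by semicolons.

Bigram counts meeting the condition (at least 2 times):
  are drop: 2
  book drop: 2
  drop are: 2
  drop book: 2
  drop he: 2

are drop; book drop; drop are; drop book; drop he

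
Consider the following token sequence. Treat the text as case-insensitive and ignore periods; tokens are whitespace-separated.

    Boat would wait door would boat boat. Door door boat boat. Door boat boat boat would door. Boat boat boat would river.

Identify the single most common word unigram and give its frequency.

Unigram frequencies (highest first):
  boat: 11
  door: 5
  would: 4
  wait: 1
  river: 1

"boat", 11 times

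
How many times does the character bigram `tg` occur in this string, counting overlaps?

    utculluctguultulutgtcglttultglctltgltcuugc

Sliding a length-2 window over the 42 characters (41 positions):
  position 9–10: tg
  position 18–19: tg
  position 28–29: tg
  position 34–35: tg

4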